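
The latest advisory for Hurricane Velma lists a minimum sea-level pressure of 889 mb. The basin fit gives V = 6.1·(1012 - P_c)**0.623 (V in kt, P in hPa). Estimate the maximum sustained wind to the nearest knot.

ΔP = 1012 − 889 = 123 mb.
123^0.623 ≈ 20.045.
V ≈ 6.1 × 20.045 ≈ 122.3 kt.

122 kt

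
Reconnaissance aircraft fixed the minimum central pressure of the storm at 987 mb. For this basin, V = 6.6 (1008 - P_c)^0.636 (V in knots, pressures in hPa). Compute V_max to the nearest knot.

ΔP = 1008 − 987 = 21 mb.
21^0.636 ≈ 6.933.
V ≈ 6.6 × 6.933 ≈ 45.8 kt.

46 kt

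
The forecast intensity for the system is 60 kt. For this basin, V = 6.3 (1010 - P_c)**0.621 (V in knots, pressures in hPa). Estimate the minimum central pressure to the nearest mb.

972 mb

ΔP = (V / 6.3)^(1/0.621) = (60/6.3)^1.610.
60/6.3 = 9.524; 9.524^1.610 ≈ 37.69 mb.
P_c = 1010 − 37.69 = 972.31 ≈ 972 mb.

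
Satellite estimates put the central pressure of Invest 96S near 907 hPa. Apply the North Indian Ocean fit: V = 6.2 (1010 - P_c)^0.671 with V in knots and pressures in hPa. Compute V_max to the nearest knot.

ΔP = 1010 − 907 = 103 hPa.
103^0.671 ≈ 22.419.
V ≈ 6.2 × 22.419 ≈ 139.0 kt.

139 kt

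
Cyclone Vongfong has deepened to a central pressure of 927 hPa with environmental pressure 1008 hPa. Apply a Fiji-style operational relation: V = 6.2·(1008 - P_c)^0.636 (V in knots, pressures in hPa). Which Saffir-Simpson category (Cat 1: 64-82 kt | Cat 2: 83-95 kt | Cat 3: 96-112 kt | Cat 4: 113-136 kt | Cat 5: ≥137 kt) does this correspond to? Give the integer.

3

ΔP = 1008 − 927 = 81 hPa.
V ≈ 6.2 × 81^0.636 = 6.2 × 16.36 ≈ 101 kt.
101 kt falls in the Category 3 band.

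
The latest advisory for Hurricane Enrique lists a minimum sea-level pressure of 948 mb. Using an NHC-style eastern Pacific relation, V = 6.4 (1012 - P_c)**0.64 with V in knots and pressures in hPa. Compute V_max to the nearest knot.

ΔP = 1012 − 948 = 64 mb.
64^0.64 ≈ 14.320.
V ≈ 6.4 × 14.320 ≈ 91.7 kt.

92 kt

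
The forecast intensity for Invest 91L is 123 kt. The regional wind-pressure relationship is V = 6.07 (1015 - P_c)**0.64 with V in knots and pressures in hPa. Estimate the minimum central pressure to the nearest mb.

905 mb

ΔP = (V / 6.07)^(1/0.64) = (123/6.07)^1.562.
123/6.07 = 20.264; 20.264^1.562 ≈ 110.09 mb.
P_c = 1015 − 110.09 = 904.91 ≈ 905 mb.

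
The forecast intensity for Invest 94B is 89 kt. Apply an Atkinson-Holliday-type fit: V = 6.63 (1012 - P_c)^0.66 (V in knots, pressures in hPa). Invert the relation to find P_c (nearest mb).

961 mb

ΔP = (V / 6.63)^(1/0.66) = (89/6.63)^1.515.
89/6.63 = 13.424; 13.424^1.515 ≈ 51.16 mb.
P_c = 1012 − 51.16 = 960.84 ≈ 961 mb.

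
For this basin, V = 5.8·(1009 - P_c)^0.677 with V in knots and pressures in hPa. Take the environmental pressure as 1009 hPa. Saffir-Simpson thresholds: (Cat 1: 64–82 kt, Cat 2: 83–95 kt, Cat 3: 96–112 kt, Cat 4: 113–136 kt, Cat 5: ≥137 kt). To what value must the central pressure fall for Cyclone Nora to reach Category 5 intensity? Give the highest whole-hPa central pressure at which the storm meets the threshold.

Category 5 begins at V = 137 kt.
Required ΔP = (137/5.8)^(1/0.677) = 23.621^1.477 ≈ 106.78 hPa.
P_c ≤ 1009 − 106.78 = 902.22, so the highest integer P_c is 902 hPa.

902 hPa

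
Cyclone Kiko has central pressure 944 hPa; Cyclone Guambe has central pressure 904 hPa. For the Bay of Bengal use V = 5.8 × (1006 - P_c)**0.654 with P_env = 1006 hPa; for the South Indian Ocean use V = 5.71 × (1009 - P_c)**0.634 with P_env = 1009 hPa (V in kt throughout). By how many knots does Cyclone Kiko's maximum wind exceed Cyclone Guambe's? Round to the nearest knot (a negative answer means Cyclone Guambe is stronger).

-23 kt

Cyclone Kiko: ΔP = 62; V ≈ 5.8 × 62^0.654 ≈ 86.23 kt.
Cyclone Guambe: ΔP = 105; V ≈ 5.71 × 105^0.634 ≈ 109.16 kt.
Difference ≈ 86.23 − 109.16 = -22.93 → -23 kt.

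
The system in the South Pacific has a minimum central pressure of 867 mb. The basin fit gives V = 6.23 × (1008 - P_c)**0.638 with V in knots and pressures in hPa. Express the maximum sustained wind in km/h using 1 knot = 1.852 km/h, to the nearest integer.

ΔP = 1008 − 867 = 141 mb.
V ≈ 6.23 × 141^0.638 = 6.23 × 23.507 ≈ 146.450 kt.
146.450 × 1.852 ≈ 271.23 km/h → 271 km/h.

271 km/h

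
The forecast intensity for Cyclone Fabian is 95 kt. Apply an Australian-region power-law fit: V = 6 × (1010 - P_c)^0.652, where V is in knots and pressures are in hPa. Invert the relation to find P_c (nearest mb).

941 mb

ΔP = (V / 6)^(1/0.652) = (95/6)^1.534.
95/6 = 15.833; 15.833^1.534 ≈ 69.16 mb.
P_c = 1010 − 69.16 = 940.84 ≈ 941 mb.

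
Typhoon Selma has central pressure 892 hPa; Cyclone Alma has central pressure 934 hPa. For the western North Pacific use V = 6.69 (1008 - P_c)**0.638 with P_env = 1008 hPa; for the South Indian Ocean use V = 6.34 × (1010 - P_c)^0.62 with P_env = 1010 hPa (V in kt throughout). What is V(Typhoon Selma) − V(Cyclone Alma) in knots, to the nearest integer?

46 kt

Typhoon Selma: ΔP = 116; V ≈ 6.69 × 116^0.638 ≈ 138.85 kt.
Cyclone Alma: ΔP = 76; V ≈ 6.34 × 76^0.62 ≈ 92.94 kt.
Difference ≈ 138.85 − 92.94 = 45.91 → 46 kt.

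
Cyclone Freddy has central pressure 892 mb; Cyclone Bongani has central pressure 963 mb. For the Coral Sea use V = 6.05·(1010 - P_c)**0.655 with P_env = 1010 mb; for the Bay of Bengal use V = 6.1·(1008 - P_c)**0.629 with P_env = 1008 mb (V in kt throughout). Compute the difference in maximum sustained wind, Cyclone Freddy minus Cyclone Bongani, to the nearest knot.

Cyclone Freddy: ΔP = 118; V ≈ 6.05 × 118^0.655 ≈ 137.67 kt.
Cyclone Bongani: ΔP = 45; V ≈ 6.1 × 45^0.629 ≈ 66.87 kt.
Difference ≈ 137.67 − 66.87 = 70.80 → 71 kt.

71 kt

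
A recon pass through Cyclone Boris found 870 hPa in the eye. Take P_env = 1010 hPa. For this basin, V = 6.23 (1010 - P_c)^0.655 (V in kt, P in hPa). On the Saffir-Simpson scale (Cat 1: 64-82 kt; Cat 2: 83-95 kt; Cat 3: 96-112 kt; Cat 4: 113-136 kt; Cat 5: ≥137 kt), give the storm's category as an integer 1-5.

5

ΔP = 1010 − 870 = 140 hPa.
V ≈ 6.23 × 140^0.655 = 6.23 × 25.45 ≈ 159 kt.
159 kt falls in the Category 5 band.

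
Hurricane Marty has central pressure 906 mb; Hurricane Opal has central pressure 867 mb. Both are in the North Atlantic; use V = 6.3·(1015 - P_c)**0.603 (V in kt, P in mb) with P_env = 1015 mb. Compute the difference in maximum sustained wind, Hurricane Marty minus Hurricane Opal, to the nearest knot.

Hurricane Marty: ΔP = 109; V ≈ 6.3 × 109^0.603 ≈ 106.64 kt.
Hurricane Opal: ΔP = 148; V ≈ 6.3 × 148^0.603 ≈ 128.24 kt.
Difference ≈ 106.64 − 128.24 = -21.60 → -22 kt.

-22 kt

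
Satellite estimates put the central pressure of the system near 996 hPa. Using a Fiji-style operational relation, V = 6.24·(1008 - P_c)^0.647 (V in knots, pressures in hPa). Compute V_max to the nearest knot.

ΔP = 1008 − 996 = 12 hPa.
12^0.647 ≈ 4.991.
V ≈ 6.24 × 4.991 ≈ 31.1 kt.

31 kt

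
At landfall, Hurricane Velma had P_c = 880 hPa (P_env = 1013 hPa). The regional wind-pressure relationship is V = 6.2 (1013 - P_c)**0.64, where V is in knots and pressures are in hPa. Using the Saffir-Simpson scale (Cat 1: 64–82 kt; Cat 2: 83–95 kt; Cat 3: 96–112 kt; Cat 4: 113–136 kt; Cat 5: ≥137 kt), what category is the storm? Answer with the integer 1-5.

5

ΔP = 1013 − 880 = 133 hPa.
V ≈ 6.2 × 133^0.64 = 6.2 × 22.87 ≈ 142 kt.
142 kt falls in the Category 5 band.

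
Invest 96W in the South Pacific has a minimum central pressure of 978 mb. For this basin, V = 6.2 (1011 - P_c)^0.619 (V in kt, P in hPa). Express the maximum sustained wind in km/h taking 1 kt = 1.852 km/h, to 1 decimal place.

100.0 km/h

ΔP = 1011 − 978 = 33 mb.
V ≈ 6.2 × 33^0.619 = 6.2 × 8.709 ≈ 53.995 kt.
53.995 × 1.852 ≈ 100.00 km/h → 100.0 km/h.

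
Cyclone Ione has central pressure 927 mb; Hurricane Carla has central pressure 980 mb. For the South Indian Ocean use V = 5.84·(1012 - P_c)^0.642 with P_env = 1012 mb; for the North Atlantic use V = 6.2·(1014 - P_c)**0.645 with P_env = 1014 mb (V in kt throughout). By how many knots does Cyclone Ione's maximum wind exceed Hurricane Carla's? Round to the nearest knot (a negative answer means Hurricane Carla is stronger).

41 kt

Cyclone Ione: ΔP = 85; V ≈ 5.84 × 85^0.642 ≈ 101.18 kt.
Hurricane Carla: ΔP = 34; V ≈ 6.2 × 34^0.645 ≈ 60.28 kt.
Difference ≈ 101.18 − 60.28 = 40.90 → 41 kt.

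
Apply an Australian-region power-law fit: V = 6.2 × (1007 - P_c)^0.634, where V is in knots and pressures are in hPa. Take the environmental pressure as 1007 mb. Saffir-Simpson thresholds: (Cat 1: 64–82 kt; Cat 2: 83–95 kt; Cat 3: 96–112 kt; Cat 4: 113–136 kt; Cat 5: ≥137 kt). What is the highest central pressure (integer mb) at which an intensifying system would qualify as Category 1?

Category 1 begins at V = 64 kt.
Required ΔP = (64/6.2)^(1/0.634) = 10.323^1.577 ≈ 39.72 mb.
P_c ≤ 1007 − 39.72 = 967.28, so the highest integer P_c is 967 mb.

967 mb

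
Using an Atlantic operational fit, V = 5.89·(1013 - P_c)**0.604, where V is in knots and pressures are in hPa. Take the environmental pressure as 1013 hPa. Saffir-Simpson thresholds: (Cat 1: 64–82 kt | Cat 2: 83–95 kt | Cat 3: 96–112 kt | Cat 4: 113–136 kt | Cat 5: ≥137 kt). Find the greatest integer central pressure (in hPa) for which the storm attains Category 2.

Category 2 begins at V = 83 kt.
Required ΔP = (83/5.89)^(1/0.604) = 14.092^1.656 ≈ 79.85 hPa.
P_c ≤ 1013 − 79.85 = 933.15, so the highest integer P_c is 933 hPa.

933 hPa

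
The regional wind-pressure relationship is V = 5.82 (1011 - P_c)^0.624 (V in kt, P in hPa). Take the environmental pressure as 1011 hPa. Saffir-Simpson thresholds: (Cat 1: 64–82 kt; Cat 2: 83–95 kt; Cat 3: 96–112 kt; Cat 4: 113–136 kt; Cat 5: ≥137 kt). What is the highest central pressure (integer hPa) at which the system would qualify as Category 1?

964 hPa

Category 1 begins at V = 64 kt.
Required ΔP = (64/5.82)^(1/0.624) = 10.997^1.603 ≈ 46.63 hPa.
P_c ≤ 1011 − 46.63 = 964.37, so the highest integer P_c is 964 hPa.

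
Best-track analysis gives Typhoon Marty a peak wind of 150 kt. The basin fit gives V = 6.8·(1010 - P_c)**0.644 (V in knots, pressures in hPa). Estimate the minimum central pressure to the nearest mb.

ΔP = (V / 6.8)^(1/0.644) = (150/6.8)^1.553.
150/6.8 = 22.059; 22.059^1.553 ≈ 121.99 mb.
P_c = 1010 − 121.99 = 888.01 ≈ 888 mb.

888 mb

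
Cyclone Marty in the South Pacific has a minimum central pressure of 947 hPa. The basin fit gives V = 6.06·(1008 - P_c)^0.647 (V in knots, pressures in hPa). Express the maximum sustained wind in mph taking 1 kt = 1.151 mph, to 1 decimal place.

99.7 mph

ΔP = 1008 − 947 = 61 hPa.
V ≈ 6.06 × 61^0.647 = 6.06 × 14.293 ≈ 86.613 kt.
86.613 × 1.151 ≈ 99.69 mph → 99.7 mph.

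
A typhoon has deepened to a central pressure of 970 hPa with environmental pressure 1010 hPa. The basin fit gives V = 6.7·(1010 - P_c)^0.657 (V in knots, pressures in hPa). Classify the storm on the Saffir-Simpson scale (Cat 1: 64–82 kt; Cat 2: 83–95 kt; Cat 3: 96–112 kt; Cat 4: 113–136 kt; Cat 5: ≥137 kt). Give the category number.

ΔP = 1010 − 970 = 40 hPa.
V ≈ 6.7 × 40^0.657 = 6.7 × 11.29 ≈ 76 kt.
76 kt falls in the Category 1 band.

1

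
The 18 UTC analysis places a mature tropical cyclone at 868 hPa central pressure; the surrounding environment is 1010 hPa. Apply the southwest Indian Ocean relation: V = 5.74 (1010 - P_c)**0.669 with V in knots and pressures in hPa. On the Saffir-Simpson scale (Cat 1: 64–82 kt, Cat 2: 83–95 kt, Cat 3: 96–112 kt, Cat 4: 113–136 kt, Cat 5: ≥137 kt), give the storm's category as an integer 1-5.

5

ΔP = 1010 − 868 = 142 hPa.
V ≈ 5.74 × 142^0.669 = 5.74 × 27.53 ≈ 158 kt.
158 kt falls in the Category 5 band.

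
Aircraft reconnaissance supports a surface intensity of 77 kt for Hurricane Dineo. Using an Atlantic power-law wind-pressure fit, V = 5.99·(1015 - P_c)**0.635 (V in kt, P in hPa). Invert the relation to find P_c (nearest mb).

ΔP = (V / 5.99)^(1/0.635) = (77/5.99)^1.575.
77/5.99 = 12.855; 12.855^1.575 ≈ 55.79 mb.
P_c = 1015 − 55.79 = 959.21 ≈ 959 mb.

959 mb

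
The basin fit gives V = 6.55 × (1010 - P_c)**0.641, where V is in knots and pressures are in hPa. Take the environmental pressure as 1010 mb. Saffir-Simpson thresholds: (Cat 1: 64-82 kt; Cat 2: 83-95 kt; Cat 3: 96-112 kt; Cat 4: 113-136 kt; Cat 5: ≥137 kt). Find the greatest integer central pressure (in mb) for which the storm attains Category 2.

957 mb

Category 2 begins at V = 83 kt.
Required ΔP = (83/6.55)^(1/0.641) = 12.672^1.560 ≈ 52.54 mb.
P_c ≤ 1010 − 52.54 = 957.46, so the highest integer P_c is 957 mb.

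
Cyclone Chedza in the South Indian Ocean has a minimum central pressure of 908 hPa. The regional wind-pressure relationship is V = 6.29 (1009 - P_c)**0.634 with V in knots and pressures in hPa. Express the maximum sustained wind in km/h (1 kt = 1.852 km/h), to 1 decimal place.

ΔP = 1009 − 908 = 101 hPa.
V ≈ 6.29 × 101^0.634 = 6.29 × 18.653 ≈ 117.325 kt.
117.325 × 1.852 ≈ 217.29 km/h → 217.3 km/h.

217.3 km/h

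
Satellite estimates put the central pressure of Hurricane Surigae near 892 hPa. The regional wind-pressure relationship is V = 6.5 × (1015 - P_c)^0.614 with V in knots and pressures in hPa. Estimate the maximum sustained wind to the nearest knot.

ΔP = 1015 − 892 = 123 hPa.
123^0.614 ≈ 19.196.
V ≈ 6.5 × 19.196 ≈ 124.8 kt.

125 kt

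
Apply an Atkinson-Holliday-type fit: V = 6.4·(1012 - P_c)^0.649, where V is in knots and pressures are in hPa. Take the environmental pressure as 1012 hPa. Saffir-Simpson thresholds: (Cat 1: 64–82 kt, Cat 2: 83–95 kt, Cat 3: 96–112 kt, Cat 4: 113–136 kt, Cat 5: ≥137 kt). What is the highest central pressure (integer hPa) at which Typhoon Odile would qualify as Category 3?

947 hPa

Category 3 begins at V = 96 kt.
Required ΔP = (96/6.4)^(1/0.649) = 15.000^1.541 ≈ 64.89 hPa.
P_c ≤ 1012 − 64.89 = 947.11, so the highest integer P_c is 947 hPa.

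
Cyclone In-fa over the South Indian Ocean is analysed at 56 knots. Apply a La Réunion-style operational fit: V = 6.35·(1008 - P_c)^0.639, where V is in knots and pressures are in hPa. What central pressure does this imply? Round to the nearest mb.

978 mb

ΔP = (V / 6.35)^(1/0.639) = (56/6.35)^1.565.
56/6.35 = 8.819; 8.819^1.565 ≈ 30.17 mb.
P_c = 1008 − 30.17 = 977.83 ≈ 978 mb.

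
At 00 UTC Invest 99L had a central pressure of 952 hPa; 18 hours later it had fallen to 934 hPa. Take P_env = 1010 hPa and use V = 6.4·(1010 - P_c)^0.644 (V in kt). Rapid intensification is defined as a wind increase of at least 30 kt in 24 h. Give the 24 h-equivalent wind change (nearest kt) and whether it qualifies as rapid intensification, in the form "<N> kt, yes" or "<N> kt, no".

V₁: ΔP = 58, V ≈ 6.4 × 58^0.644 ≈ 87.46 kt.
V₂: ΔP = 76, V ≈ 6.4 × 76^0.644 ≈ 104.09 kt.
ΔV over 18 h = 16.63 kt → 24 h equivalent = 16.63 × 24/18 ≈ 22.17 kt.
22 kt < 30 kt ⇒ not rapid intensification.

22 kt, no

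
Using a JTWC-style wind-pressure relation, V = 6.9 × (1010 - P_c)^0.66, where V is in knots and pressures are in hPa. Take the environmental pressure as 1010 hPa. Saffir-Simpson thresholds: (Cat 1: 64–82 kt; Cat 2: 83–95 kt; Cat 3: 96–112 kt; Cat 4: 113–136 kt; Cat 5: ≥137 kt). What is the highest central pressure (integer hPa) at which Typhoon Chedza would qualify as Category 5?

917 hPa

Category 5 begins at V = 137 kt.
Required ΔP = (137/6.9)^(1/0.66) = 19.855^1.515 ≈ 92.57 hPa.
P_c ≤ 1010 − 92.57 = 917.43, so the highest integer P_c is 917 hPa.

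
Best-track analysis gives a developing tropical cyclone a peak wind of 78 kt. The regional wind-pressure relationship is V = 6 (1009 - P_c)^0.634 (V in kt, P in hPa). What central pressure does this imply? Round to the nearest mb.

ΔP = (V / 6)^(1/0.634) = (78/6)^1.577.
78/6 = 13.000; 13.000^1.577 ≈ 57.15 mb.
P_c = 1009 − 57.15 = 951.85 ≈ 952 mb.

952 mb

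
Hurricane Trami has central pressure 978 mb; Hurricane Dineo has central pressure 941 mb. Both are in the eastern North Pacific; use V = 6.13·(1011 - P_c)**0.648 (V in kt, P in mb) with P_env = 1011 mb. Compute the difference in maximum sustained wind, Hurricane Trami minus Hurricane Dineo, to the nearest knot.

Hurricane Trami: ΔP = 33; V ≈ 6.13 × 33^0.648 ≈ 59.08 kt.
Hurricane Dineo: ΔP = 70; V ≈ 6.13 × 70^0.648 ≈ 96.18 kt.
Difference ≈ 59.08 − 96.18 = -37.10 → -37 kt.

-37 kt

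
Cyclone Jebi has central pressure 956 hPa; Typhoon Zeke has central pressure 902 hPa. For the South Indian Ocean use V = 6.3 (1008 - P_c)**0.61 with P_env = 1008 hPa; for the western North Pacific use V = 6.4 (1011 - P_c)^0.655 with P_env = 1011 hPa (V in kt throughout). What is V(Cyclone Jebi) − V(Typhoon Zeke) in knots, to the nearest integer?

Cyclone Jebi: ΔP = 52; V ≈ 6.3 × 52^0.61 ≈ 70.16 kt.
Typhoon Zeke: ΔP = 109; V ≈ 6.4 × 109^0.655 ≈ 138.26 kt.
Difference ≈ 70.16 − 138.26 = -68.10 → -68 kt.

-68 kt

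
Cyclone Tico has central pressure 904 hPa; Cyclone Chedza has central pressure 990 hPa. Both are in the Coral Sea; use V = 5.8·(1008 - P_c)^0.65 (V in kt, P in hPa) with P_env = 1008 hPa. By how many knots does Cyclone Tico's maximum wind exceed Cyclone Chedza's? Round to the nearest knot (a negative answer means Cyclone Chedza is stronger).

81 kt

Cyclone Tico: ΔP = 104; V ≈ 5.8 × 104^0.65 ≈ 118.71 kt.
Cyclone Chedza: ΔP = 18; V ≈ 5.8 × 18^0.65 ≈ 37.96 kt.
Difference ≈ 118.71 − 37.96 = 80.75 → 81 kt.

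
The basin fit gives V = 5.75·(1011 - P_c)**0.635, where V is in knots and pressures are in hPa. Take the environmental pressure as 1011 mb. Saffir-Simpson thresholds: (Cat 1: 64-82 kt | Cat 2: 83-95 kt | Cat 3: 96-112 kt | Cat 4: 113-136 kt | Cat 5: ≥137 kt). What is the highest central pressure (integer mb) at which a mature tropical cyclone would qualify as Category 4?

902 mb

Category 4 begins at V = 113 kt.
Required ΔP = (113/5.75)^(1/0.635) = 19.652^1.575 ≈ 108.86 mb.
P_c ≤ 1011 − 108.86 = 902.14, so the highest integer P_c is 902 mb.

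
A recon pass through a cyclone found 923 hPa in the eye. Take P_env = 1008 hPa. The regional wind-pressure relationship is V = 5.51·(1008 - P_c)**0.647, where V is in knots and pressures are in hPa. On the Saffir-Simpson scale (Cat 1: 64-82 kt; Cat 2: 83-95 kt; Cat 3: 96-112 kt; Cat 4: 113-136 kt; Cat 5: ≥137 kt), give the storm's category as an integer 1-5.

3

ΔP = 1008 − 923 = 85 hPa.
V ≈ 5.51 × 85^0.647 = 5.51 × 17.71 ≈ 98 kt.
98 kt falls in the Category 3 band.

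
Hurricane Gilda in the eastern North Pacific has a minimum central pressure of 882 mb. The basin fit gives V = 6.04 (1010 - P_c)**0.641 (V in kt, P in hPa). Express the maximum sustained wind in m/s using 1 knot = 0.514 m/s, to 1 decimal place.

ΔP = 1010 − 882 = 128 mb.
V ≈ 6.04 × 128^0.641 = 6.04 × 22.424 ≈ 135.444 kt.
135.444 × 0.514 ≈ 69.62 m/s → 69.6 m/s.

69.6 m/s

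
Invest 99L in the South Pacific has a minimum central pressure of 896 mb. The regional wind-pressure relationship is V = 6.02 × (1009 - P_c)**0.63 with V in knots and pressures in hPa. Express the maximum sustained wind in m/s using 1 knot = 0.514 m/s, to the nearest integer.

ΔP = 1009 − 896 = 113 mb.
V ≈ 6.02 × 113^0.63 = 6.02 × 19.653 ≈ 118.314 kt.
118.314 × 0.514 ≈ 60.81 m/s → 61 m/s.

61 m/s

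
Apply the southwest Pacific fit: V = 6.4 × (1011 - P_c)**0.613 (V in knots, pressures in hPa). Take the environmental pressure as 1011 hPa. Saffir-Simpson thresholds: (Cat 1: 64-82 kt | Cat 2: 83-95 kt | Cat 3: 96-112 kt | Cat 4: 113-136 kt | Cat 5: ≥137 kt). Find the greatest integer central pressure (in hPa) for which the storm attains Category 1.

Category 1 begins at V = 64 kt.
Required ΔP = (64/6.4)^(1/0.613) = 10.000^1.631 ≈ 42.79 hPa.
P_c ≤ 1011 − 42.79 = 968.21, so the highest integer P_c is 968 hPa.

968 hPa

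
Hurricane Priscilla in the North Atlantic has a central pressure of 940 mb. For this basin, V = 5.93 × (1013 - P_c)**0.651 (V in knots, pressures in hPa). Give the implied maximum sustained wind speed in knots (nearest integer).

ΔP = 1013 − 940 = 73 mb.
73^0.651 ≈ 16.331.
V ≈ 5.93 × 16.331 ≈ 96.8 kt.

97 kt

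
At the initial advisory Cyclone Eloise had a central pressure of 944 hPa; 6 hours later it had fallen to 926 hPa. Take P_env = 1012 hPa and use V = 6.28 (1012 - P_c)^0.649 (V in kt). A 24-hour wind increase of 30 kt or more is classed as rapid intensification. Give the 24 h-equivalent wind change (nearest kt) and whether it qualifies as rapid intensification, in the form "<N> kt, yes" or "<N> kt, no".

64 kt, yes

V₁: ΔP = 68, V ≈ 6.28 × 68^0.649 ≈ 97.11 kt.
V₂: ΔP = 86, V ≈ 6.28 × 86^0.649 ≈ 113.10 kt.
ΔV over 6 h = 15.99 kt → 24 h equivalent = 15.99 × 24/6 ≈ 63.96 kt.
64 kt ≥ 30 kt ⇒ rapid intensification.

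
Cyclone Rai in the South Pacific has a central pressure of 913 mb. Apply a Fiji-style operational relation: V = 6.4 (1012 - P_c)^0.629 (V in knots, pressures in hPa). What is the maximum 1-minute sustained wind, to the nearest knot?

ΔP = 1012 − 913 = 99 mb.
99^0.629 ≈ 17.999.
V ≈ 6.4 × 17.999 ≈ 115.2 kt.

115 kt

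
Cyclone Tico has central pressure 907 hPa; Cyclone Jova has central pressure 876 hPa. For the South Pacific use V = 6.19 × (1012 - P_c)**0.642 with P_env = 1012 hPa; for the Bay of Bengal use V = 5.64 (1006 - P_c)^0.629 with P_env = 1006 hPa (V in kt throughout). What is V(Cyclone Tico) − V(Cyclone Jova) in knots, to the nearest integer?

Cyclone Tico: ΔP = 105; V ≈ 6.19 × 105^0.642 ≈ 122.83 kt.
Cyclone Jova: ΔP = 130; V ≈ 5.64 × 130^0.629 ≈ 120.49 kt.
Difference ≈ 122.83 − 120.49 = 2.34 → 2 kt.

2 kt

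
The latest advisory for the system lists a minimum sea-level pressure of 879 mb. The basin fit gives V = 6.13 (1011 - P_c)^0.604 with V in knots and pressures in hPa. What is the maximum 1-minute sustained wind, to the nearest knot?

ΔP = 1011 − 879 = 132 mb.
132^0.604 ≈ 19.091.
V ≈ 6.13 × 19.091 ≈ 117.0 kt.

117 kt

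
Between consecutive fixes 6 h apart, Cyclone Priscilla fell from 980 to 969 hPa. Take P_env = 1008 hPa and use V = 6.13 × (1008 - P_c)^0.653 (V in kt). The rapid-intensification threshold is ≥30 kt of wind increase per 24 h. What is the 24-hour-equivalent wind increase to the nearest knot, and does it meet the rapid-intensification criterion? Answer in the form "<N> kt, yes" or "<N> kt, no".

V₁: ΔP = 28, V ≈ 6.13 × 28^0.653 ≈ 54.01 kt.
V₂: ΔP = 39, V ≈ 6.13 × 39^0.653 ≈ 67.05 kt.
ΔV over 6 h = 13.04 kt → 24 h equivalent = 13.04 × 24/6 ≈ 52.16 kt.
52 kt ≥ 30 kt ⇒ rapid intensification.

52 kt, yes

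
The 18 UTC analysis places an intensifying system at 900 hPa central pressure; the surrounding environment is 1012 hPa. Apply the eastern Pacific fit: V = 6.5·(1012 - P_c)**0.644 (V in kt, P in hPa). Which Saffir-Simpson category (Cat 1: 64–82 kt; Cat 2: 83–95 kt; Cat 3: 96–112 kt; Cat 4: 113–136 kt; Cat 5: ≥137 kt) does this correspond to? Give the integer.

ΔP = 1012 − 900 = 112 hPa.
V ≈ 6.5 × 112^0.644 = 6.5 × 20.88 ≈ 136 kt.
136 kt falls in the Category 4 band.

4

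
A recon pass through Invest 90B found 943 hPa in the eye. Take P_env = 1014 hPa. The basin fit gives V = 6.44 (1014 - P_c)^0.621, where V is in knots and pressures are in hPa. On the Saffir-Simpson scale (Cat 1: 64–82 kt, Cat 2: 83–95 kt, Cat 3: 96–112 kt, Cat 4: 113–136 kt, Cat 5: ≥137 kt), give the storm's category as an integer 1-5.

ΔP = 1014 − 943 = 71 hPa.
V ≈ 6.44 × 71^0.621 = 6.44 × 14.11 ≈ 91 kt.
91 kt falls in the Category 2 band.

2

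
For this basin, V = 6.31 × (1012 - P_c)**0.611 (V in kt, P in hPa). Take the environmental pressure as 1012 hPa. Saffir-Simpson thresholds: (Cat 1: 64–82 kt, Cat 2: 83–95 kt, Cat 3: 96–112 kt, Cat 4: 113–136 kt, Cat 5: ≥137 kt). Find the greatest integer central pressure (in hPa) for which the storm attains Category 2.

Category 2 begins at V = 83 kt.
Required ΔP = (83/6.31)^(1/0.611) = 13.154^1.637 ≈ 67.84 hPa.
P_c ≤ 1012 − 67.84 = 944.16, so the highest integer P_c is 944 hPa.

944 hPa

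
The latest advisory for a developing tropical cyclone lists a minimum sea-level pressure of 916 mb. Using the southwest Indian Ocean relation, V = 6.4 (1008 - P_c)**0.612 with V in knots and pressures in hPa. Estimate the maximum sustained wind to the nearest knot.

102 kt

ΔP = 1008 − 916 = 92 mb.
92^0.612 ≈ 15.916.
V ≈ 6.4 × 15.916 ≈ 101.9 kt.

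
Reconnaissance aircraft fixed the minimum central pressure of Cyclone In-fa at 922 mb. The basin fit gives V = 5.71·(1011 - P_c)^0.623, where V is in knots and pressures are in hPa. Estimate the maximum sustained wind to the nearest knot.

ΔP = 1011 − 922 = 89 mb.
89^0.623 ≈ 16.386.
V ≈ 5.71 × 16.386 ≈ 93.6 kt.

94 kt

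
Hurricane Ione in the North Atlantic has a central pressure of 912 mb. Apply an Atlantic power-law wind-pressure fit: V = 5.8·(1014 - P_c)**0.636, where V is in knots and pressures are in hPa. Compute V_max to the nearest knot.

ΔP = 1014 − 912 = 102 mb.
102^0.636 ≈ 18.944.
V ≈ 5.8 × 18.944 ≈ 109.9 kt.

110 kt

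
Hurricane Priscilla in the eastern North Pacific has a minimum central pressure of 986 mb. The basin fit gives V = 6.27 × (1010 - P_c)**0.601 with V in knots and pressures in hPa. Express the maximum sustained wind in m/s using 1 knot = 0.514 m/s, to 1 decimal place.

ΔP = 1010 − 986 = 24 mb.
V ≈ 6.27 × 24^0.601 = 6.27 × 6.753 ≈ 42.342 kt.
42.342 × 0.514 ≈ 21.76 m/s → 21.8 m/s.

21.8 m/s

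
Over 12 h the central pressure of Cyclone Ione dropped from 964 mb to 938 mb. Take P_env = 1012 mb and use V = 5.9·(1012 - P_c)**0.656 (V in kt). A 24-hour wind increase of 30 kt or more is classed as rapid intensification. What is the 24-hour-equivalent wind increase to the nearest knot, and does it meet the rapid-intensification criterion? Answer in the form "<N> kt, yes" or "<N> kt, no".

49 kt, yes

V₁: ΔP = 48, V ≈ 5.9 × 48^0.656 ≈ 74.77 kt.
V₂: ΔP = 74, V ≈ 5.9 × 74^0.656 ≈ 99.33 kt.
ΔV over 12 h = 24.56 kt → 24 h equivalent = 24.56 × 24/12 ≈ 49.12 kt.
49 kt ≥ 30 kt ⇒ rapid intensification.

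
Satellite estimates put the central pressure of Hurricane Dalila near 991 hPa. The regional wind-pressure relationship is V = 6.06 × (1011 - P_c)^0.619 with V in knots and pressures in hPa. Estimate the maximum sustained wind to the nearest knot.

39 kt

ΔP = 1011 − 991 = 20 hPa.
20^0.619 ≈ 6.388.
V ≈ 6.06 × 6.388 ≈ 38.7 kt.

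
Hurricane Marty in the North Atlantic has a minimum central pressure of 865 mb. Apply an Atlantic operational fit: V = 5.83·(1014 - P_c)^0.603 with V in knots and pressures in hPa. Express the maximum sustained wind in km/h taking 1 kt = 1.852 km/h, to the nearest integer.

221 km/h

ΔP = 1014 − 865 = 149 mb.
V ≈ 5.83 × 149^0.603 = 5.83 × 20.438 ≈ 119.152 kt.
119.152 × 1.852 ≈ 220.67 km/h → 221 km/h.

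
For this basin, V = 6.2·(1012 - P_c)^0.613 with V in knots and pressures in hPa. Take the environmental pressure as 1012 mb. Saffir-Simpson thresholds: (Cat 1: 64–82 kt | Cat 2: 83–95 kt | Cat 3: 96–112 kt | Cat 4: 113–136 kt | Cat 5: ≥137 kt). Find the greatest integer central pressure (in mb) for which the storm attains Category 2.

943 mb

Category 2 begins at V = 83 kt.
Required ΔP = (83/6.2)^(1/0.613) = 13.387^1.631 ≈ 68.86 mb.
P_c ≤ 1012 − 68.86 = 943.14, so the highest integer P_c is 943 mb.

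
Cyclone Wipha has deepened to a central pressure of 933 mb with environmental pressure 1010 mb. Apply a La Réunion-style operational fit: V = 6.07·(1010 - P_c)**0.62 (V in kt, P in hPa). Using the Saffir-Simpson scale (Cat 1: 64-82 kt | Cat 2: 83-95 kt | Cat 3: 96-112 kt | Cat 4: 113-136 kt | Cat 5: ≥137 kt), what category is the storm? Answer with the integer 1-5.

2

ΔP = 1010 − 933 = 77 mb.
V ≈ 6.07 × 77^0.62 = 6.07 × 14.78 ≈ 90 kt.
90 kt falls in the Category 2 band.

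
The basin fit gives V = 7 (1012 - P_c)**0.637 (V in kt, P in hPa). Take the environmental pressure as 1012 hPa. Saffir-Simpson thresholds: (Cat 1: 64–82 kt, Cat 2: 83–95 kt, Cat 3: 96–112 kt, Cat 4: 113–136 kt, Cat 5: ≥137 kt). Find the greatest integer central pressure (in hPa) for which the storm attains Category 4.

Category 4 begins at V = 113 kt.
Required ΔP = (113/7)^(1/0.637) = 16.143^1.570 ≈ 78.77 hPa.
P_c ≤ 1012 − 78.77 = 933.23, so the highest integer P_c is 933 hPa.

933 hPa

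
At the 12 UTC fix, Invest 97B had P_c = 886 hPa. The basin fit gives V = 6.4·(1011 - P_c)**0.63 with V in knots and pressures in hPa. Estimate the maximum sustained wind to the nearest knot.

134 kt

ΔP = 1011 − 886 = 125 hPa.
125^0.63 ≈ 20.944.
V ≈ 6.4 × 20.944 ≈ 134.0 kt.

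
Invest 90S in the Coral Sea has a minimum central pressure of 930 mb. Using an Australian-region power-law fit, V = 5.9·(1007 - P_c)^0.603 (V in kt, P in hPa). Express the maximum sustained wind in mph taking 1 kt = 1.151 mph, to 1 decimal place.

93.2 mph

ΔP = 1007 − 930 = 77 mb.
V ≈ 5.9 × 77^0.603 = 5.9 × 13.726 ≈ 80.985 kt.
80.985 × 1.151 ≈ 93.21 mph → 93.2 mph.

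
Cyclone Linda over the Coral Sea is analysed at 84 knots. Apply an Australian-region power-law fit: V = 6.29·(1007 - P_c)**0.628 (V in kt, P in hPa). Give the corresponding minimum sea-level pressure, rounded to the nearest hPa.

945 hPa

ΔP = (V / 6.29)^(1/0.628) = (84/6.29)^1.592.
84/6.29 = 13.355; 13.355^1.592 ≈ 62.00 hPa.
P_c = 1007 − 62.00 = 945.00 ≈ 945 hPa.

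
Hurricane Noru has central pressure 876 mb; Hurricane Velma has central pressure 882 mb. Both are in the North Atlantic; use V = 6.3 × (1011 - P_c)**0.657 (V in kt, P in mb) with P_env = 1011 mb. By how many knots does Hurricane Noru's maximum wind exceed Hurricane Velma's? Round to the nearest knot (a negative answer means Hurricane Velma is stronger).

5 kt

Hurricane Noru: ΔP = 135; V ≈ 6.3 × 135^0.657 ≈ 158.11 kt.
Hurricane Velma: ΔP = 129; V ≈ 6.3 × 129^0.657 ≈ 153.46 kt.
Difference ≈ 158.11 − 153.46 = 4.65 → 5 kt.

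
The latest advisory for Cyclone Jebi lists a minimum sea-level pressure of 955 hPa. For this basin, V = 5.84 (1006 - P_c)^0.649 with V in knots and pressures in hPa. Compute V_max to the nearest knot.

ΔP = 1006 − 955 = 51 hPa.
51^0.649 ≈ 12.830.
V ≈ 5.84 × 12.830 ≈ 74.9 kt.

75 kt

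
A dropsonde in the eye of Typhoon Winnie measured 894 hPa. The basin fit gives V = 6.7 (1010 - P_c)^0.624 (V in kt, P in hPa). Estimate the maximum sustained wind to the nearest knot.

130 kt

ΔP = 1010 − 894 = 116 hPa.
116^0.624 ≈ 19.419.
V ≈ 6.7 × 19.419 ≈ 130.1 kt.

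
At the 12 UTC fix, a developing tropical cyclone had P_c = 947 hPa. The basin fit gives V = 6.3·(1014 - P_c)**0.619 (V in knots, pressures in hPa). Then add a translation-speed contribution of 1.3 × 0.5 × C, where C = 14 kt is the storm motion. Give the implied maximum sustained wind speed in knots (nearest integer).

ΔP = 1014 − 947 = 67 hPa.
67^0.619 ≈ 13.500.
V ≈ 6.3 × 13.500 ≈ 85.1 kt.
Translation term: 1.3 × 0.5 × 14 = 9.1 kt.
Corrected V ≈ 94.2 kt → 94 kt.

94 kt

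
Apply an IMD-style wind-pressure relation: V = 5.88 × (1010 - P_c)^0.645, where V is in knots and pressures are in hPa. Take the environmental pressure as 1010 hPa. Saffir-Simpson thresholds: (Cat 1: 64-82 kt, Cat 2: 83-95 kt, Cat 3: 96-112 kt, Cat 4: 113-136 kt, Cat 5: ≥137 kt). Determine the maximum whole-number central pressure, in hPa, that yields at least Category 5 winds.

878 hPa

Category 5 begins at V = 137 kt.
Required ΔP = (137/5.88)^(1/0.645) = 23.299^1.550 ≈ 131.80 hPa.
P_c ≤ 1010 − 131.80 = 878.20, so the highest integer P_c is 878 hPa.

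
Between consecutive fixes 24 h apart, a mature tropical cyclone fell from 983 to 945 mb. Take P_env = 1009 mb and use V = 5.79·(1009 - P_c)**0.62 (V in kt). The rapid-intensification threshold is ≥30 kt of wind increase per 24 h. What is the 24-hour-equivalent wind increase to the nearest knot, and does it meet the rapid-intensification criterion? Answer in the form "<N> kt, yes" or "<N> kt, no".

V₁: ΔP = 26, V ≈ 5.79 × 26^0.62 ≈ 43.65 kt.
V₂: ΔP = 64, V ≈ 5.79 × 64^0.62 ≈ 76.30 kt.
ΔV over 24 h = 32.65 kt → 24 h equivalent = 32.65 × 24/24 ≈ 32.65 kt.
33 kt ≥ 30 kt ⇒ rapid intensification.

33 kt, yes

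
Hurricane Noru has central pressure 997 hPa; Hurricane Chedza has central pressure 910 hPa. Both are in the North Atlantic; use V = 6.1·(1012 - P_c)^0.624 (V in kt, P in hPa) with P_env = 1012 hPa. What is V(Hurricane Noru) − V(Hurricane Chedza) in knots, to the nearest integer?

Hurricane Noru: ΔP = 15; V ≈ 6.1 × 15^0.624 ≈ 33.05 kt.
Hurricane Chedza: ΔP = 102; V ≈ 6.1 × 102^0.624 ≈ 109.32 kt.
Difference ≈ 33.05 − 109.32 = -76.27 → -76 kt.

-76 kt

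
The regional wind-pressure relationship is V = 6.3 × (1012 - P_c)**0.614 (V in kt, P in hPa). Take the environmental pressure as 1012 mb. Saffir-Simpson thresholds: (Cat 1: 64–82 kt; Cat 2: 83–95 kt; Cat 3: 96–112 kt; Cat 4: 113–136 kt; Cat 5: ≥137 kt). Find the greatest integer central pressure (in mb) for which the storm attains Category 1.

Category 1 begins at V = 64 kt.
Required ΔP = (64/6.3)^(1/0.614) = 10.159^1.629 ≈ 43.63 mb.
P_c ≤ 1012 − 43.63 = 968.37, so the highest integer P_c is 968 mb.

968 mb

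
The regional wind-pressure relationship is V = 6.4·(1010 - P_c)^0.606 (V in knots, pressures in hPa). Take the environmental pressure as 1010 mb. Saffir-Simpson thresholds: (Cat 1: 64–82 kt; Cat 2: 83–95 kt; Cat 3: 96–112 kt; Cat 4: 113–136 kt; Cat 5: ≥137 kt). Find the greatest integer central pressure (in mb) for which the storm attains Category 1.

Category 1 begins at V = 64 kt.
Required ΔP = (64/6.4)^(1/0.606) = 10.000^1.650 ≈ 44.69 mb.
P_c ≤ 1010 − 44.69 = 965.31, so the highest integer P_c is 965 mb.

965 mb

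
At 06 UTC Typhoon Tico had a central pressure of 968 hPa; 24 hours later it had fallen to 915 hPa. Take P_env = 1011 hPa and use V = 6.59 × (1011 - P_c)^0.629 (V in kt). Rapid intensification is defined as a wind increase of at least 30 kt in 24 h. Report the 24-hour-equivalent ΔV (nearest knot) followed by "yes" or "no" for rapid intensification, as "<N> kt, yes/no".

46 kt, yes

V₁: ΔP = 43, V ≈ 6.59 × 43^0.629 ≈ 70.20 kt.
V₂: ΔP = 96, V ≈ 6.59 × 96^0.629 ≈ 116.34 kt.
ΔV over 24 h = 46.14 kt → 24 h equivalent = 46.14 × 24/24 ≈ 46.14 kt.
46 kt ≥ 30 kt ⇒ rapid intensification.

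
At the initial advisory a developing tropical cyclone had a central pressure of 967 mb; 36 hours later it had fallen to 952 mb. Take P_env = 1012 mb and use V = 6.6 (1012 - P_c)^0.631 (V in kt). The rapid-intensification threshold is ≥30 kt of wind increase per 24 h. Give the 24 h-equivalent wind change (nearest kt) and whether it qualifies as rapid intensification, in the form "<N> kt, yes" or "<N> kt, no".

10 kt, no

V₁: ΔP = 45, V ≈ 6.6 × 45^0.631 ≈ 72.90 kt.
V₂: ΔP = 60, V ≈ 6.6 × 60^0.631 ≈ 87.41 kt.
ΔV over 36 h = 14.51 kt → 24 h equivalent = 14.51 × 24/36 ≈ 9.67 kt.
10 kt < 30 kt ⇒ not rapid intensification.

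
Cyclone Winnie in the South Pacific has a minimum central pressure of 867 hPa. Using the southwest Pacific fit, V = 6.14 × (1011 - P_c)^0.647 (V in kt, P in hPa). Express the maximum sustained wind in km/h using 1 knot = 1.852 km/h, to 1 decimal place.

ΔP = 1011 − 867 = 144 hPa.
V ≈ 6.14 × 144^0.647 = 6.14 × 24.915 ≈ 152.978 kt.
152.978 × 1.852 ≈ 283.32 km/h → 283.3 km/h.

283.3 km/h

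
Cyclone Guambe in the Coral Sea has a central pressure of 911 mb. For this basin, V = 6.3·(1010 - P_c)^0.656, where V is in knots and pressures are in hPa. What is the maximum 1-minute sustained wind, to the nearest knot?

ΔP = 1010 − 911 = 99 mb.
99^0.656 ≈ 20.377.
V ≈ 6.3 × 20.377 ≈ 128.4 kt.

128 kt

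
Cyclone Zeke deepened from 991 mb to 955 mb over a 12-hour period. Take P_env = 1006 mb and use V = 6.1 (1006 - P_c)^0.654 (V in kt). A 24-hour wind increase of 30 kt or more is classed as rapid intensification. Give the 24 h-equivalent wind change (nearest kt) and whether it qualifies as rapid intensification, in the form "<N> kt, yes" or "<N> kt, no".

V₁: ΔP = 15, V ≈ 6.1 × 15^0.654 ≈ 35.85 kt.
V₂: ΔP = 51, V ≈ 6.1 × 51^0.654 ≈ 79.81 kt.
ΔV over 12 h = 43.96 kt → 24 h equivalent = 43.96 × 24/12 ≈ 87.92 kt.
88 kt ≥ 30 kt ⇒ rapid intensification.

88 kt, yes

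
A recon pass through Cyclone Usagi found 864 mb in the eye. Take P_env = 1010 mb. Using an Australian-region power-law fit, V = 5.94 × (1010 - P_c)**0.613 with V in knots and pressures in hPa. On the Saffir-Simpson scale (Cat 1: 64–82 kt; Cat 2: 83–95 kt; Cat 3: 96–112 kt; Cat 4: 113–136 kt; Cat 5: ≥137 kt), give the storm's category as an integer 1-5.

4

ΔP = 1010 − 864 = 146 mb.
V ≈ 5.94 × 146^0.613 = 5.94 × 21.22 ≈ 126 kt.
126 kt falls in the Category 4 band.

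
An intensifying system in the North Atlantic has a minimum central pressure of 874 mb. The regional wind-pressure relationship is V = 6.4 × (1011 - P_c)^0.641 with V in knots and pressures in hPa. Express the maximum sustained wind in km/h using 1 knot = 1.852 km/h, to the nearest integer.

ΔP = 1011 − 874 = 137 mb.
V ≈ 6.4 × 137^0.641 = 6.4 × 23.423 ≈ 149.906 kt.
149.906 × 1.852 ≈ 277.63 km/h → 278 km/h.

278 km/h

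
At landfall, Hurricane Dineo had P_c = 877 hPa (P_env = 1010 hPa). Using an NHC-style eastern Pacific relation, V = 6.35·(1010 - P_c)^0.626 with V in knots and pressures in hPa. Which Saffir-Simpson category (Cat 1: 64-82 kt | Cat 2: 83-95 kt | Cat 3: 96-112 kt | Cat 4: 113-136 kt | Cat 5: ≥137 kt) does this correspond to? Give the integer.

ΔP = 1010 − 877 = 133 hPa.
V ≈ 6.35 × 133^0.626 = 6.35 × 21.36 ≈ 136 kt.
136 kt falls in the Category 4 band.

4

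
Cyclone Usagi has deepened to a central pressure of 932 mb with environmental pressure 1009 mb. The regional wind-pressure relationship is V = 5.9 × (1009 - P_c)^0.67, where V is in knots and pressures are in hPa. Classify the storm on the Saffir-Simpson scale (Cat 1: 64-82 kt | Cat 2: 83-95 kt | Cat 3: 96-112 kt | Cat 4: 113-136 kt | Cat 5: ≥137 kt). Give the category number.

ΔP = 1009 − 932 = 77 mb.
V ≈ 5.9 × 77^0.67 = 5.9 × 18.36 ≈ 108 kt.
108 kt falls in the Category 3 band.

3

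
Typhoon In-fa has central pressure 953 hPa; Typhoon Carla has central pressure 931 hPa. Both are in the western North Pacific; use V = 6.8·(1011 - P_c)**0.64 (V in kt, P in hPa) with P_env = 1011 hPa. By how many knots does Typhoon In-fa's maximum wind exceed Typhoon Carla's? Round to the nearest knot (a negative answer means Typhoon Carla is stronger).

Typhoon In-fa: ΔP = 58; V ≈ 6.8 × 58^0.64 ≈ 91.43 kt.
Typhoon Carla: ΔP = 80; V ≈ 6.8 × 80^0.64 ≈ 112.33 kt.
Difference ≈ 91.43 − 112.33 = -20.90 → -21 kt.

-21 kt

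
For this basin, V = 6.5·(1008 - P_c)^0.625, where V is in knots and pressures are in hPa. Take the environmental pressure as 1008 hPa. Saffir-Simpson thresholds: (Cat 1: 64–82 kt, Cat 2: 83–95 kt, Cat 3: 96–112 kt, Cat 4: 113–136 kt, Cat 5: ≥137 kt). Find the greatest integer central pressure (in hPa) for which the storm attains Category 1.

Category 1 begins at V = 64 kt.
Required ΔP = (64/6.5)^(1/0.625) = 9.846^1.600 ≈ 38.84 hPa.
P_c ≤ 1008 − 38.84 = 969.16, so the highest integer P_c is 969 hPa.

969 hPa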